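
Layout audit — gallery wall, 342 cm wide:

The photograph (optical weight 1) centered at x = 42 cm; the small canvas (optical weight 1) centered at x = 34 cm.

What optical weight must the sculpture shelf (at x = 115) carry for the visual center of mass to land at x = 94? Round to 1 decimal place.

Fixed elements: Σw = 1 + 1 = 2, Σw·x = 1·42 + 1·34 = 76.
Set Σw·x/Σw = 94: (76 + 115w) = 94·(2 + w).
Rearranging, w·(115 − 94) = 94·2 − 76 = 112, so w ≈ 112/21 = 5.33.

w ≈ 5.3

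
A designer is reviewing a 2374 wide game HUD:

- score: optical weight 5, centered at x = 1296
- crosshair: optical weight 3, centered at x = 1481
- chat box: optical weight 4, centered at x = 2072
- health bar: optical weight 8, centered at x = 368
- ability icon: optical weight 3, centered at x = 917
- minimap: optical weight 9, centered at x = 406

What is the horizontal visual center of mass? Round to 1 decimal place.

x ≈ 892.5

Total weight = 5 + 3 + 4 + 8 + 3 + 9 = 32.
x: moment 28560 / weight 32 ≈ 892.50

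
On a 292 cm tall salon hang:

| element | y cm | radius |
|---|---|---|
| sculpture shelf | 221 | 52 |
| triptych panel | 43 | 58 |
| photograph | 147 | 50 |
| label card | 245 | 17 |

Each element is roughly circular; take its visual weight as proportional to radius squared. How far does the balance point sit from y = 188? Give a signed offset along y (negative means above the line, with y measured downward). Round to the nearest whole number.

r² weights: sculpture shelf 52² = 2704, triptych panel 58² = 3364, photograph 50² = 2500, label card 17² = 289. Total = 8857.
y: (2704·221 + 3364·43 + 2500·147 + 289·245) / 8857 = 1180541 / 8857 ≈ 133.29
Difference: 133.29 − 188 ≈ -54.71.

≈ -55 cm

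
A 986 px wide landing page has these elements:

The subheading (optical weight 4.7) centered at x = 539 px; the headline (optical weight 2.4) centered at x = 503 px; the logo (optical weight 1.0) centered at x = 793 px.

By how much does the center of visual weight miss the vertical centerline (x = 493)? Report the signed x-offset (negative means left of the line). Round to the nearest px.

≈ 67 px

Weights sum to 4.7 + 2.4 + 1.0 = 8.1.
x: (4.7·539 + 2.4·503 + 1.0·793) / 8.1 = 4533.5 / 8.1 ≈ 559.69
Offset from x = 493: 559.69 − 493 ≈ 66.69.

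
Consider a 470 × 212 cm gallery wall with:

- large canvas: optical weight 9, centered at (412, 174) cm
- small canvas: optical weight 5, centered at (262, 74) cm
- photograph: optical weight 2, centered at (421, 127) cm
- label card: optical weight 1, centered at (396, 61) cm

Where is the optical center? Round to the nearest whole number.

Weights sum to 9 + 5 + 2 + 1 = 17.
x-moment: 9·412 + 5·262 + 2·421 + 1·396 = 6256; centroid 6256/17 ≈ 368.00.
y-moment: 9·174 + 5·74 + 2·127 + 1·61 = 2251; centroid 2251/17 ≈ 132.41.

(368, 132)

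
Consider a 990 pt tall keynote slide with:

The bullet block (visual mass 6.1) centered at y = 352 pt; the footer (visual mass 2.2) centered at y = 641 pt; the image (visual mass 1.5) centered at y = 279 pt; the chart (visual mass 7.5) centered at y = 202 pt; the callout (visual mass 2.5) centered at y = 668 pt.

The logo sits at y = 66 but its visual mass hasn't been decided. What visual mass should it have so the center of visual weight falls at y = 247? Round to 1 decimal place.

Existing Σw = 19.8 (6.1 + 2.2 + 1.5 + 7.5 + 2.5); existing moment 6.1·352 + 2.2·641 + 1.5·279 + 7.5·202 + 2.5·668 = 7160.9.
Set Σw·y/Σw = 247: (7160.9 + 66w) = 247·(19.8 + w).
Solving: w = (247·19.8 − 7160.9) / (66 − 247) = -2270.3 / -181 ≈ 12.54.

w ≈ 12.5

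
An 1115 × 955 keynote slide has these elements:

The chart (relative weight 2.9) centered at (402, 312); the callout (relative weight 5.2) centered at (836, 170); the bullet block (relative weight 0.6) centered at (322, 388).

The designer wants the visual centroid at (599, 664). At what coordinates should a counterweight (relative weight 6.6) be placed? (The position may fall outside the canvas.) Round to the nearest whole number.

New total weight: (2.9 + 5.2 + 0.6) + 6.6 = 15.3.
x: need Σw·x = 15.3·599 = 9164.7. Existing = 2.9·402 + 5.2·836 + 0.6·322 = 5706.2. Remainder 3458.5 / 6.6 ≈ 524.02.
y: need Σw·y = 15.3·664 = 10159.2. Existing = 2.9·312 + 5.2·170 + 0.6·388 = 2021.6. Remainder 8137.6 / 6.6 ≈ 1232.97.

(524, 1233)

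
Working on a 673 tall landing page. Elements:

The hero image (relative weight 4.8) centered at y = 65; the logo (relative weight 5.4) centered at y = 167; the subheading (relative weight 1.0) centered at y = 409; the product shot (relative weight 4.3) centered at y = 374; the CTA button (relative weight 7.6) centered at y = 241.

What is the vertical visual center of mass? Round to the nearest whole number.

Weights sum to 4.8 + 5.4 + 1.0 + 4.3 + 7.6 = 23.1.
y: (4.8·65 + 5.4·167 + 1.0·409 + 4.3·374 + 7.6·241) / 23.1 = 5062.6 / 23.1 ≈ 219.16

y ≈ 219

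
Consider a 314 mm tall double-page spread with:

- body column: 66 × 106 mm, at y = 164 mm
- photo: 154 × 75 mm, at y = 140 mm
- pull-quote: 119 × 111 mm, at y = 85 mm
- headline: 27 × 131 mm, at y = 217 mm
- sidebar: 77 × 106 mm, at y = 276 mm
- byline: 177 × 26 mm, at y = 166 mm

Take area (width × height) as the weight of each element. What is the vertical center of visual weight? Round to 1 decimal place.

y ≈ 159.6

Areas: body column 66·106 = 6996, photo 154·75 = 11550, pull-quote 119·111 = 13209, headline 27·131 = 3537, sidebar 77·106 = 8162, byline 177·26 = 4602. Total weight = 48056.
Σw·y = 6996·164 + 11550·140 + 13209·85 + 3537·217 + 8162·276 + 4602·166 = 7671282, so ȳ = 7671282/48056 ≈ 159.63.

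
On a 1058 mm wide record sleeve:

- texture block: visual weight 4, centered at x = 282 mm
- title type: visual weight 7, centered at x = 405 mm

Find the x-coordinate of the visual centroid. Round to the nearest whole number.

Σw = 4 + 7 = 11.
Σw·x = 4·282 + 7·405 = 3963, so x̄ = 3963/11 ≈ 360.27.

x ≈ 360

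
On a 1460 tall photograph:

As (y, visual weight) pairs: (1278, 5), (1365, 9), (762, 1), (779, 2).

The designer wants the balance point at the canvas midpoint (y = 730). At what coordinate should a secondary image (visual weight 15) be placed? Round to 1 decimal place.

y ≈ 157.7

New total weight: (5 + 9 + 1 + 2) + 15 = 32.
y: need Σw·y = 32·730 = 23360. Existing = 5·1278 + 9·1365 + 1·762 + 2·779 = 20995. Remainder 2365 / 15 ≈ 157.67.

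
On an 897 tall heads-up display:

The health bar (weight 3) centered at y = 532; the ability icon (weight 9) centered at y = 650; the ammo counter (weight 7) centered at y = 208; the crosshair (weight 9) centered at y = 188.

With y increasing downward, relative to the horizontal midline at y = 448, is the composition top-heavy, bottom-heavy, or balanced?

top-heavy

Weights sum to 3 + 9 + 7 + 9 = 28.
y: (3·532 + 9·650 + 7·208 + 9·188) / 28 = 10594 / 28 ≈ 378.36
378.4 vs midline 448 → top-heavy.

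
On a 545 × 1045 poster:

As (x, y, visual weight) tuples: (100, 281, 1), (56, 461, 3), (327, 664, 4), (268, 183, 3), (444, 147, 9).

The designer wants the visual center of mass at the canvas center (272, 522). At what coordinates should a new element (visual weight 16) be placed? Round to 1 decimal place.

(213.5, 787.5)

After adding the new element, total weight = 1 + 3 + 4 + 3 + 9 + 16 = 36.
x: need Σw·x = 36·272 = 9792. Existing = 1·100 + 3·56 + 4·327 + 3·268 + 9·444 = 6376. Remainder 3416 / 16 ≈ 213.50.
y: need Σw·y = 36·522 = 18792. Existing = 1·281 + 3·461 + 4·664 + 3·183 + 9·147 = 6192. Remainder 12600 / 16 ≈ 787.50.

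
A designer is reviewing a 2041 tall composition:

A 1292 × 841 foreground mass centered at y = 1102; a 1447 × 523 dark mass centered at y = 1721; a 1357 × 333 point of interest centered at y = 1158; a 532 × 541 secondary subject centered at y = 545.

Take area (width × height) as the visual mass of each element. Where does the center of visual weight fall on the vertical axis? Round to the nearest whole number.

Areas → weights: foreground mass 1292·841 = 1086572, dark mass 1447·523 = 756781, point of interest 1357·333 = 451881, secondary subject 532·541 = 287812; Σw = 2583046.
Σw·y = 1086572·1102 + 756781·1721 + 451881·1158 + 287812·545 = 3179958183, so ȳ = 3179958183/2583046 ≈ 1231.09.

y ≈ 1231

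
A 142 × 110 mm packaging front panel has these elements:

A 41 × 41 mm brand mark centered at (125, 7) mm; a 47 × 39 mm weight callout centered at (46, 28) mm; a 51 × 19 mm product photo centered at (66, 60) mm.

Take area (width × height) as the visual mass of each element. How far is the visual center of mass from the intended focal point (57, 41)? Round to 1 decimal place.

≈ 26.9 mm

Taking area as weight: brand mark 41·41 = 1681, weight callout 47·39 = 1833, product photo 51·19 = 969. Sum 4483.
x-moment: 1681·125 + 1833·46 + 969·66 = 358397; centroid 358397/4483 ≈ 79.95.
y-moment: 1681·7 + 1833·28 + 969·60 = 121231; centroid 121231/4483 ≈ 27.04.
Offset from (57, 41): Δx ≈ 22.95, Δy ≈ -13.96; distance = √(Δx² + Δy²) ≈ 26.86.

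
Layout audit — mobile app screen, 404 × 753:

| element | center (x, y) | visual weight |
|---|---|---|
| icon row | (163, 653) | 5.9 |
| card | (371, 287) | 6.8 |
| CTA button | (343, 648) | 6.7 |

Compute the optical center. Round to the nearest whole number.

(298, 523)

Σw = 5.9 + 6.8 + 6.7 = 19.4.
Σw·x = 5.9·163 + 6.8·371 + 6.7·343 = 5782.6, so x̄ = 5782.6/19.4 ≈ 298.07.
Σw·y = 5.9·653 + 6.8·287 + 6.7·648 = 10145.9, so ȳ = 10145.9/19.4 ≈ 522.98.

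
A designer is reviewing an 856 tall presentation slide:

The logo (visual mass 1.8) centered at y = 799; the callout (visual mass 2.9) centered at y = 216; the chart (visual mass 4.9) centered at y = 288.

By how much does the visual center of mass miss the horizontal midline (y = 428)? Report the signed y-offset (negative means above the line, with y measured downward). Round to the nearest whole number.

Σw = 1.8 + 2.9 + 4.9 = 9.6.
y: (1.8·799 + 2.9·216 + 4.9·288) / 9.6 = 3475.8 / 9.6 ≈ 362.06
Difference: 362.06 − 428 ≈ -65.94.

≈ -66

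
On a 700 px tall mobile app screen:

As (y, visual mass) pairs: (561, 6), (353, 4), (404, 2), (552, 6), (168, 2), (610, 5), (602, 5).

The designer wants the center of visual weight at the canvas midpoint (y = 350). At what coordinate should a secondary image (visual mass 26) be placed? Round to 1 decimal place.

y ≈ 165.6

New total weight: (6 + 4 + 2 + 6 + 2 + 5 + 5) + 26 = 56.
y: target moment 56×350 = 19600; current 6·561 + 4·353 + 2·404 + 6·552 + 2·168 + 5·610 + 5·602 = 15294; the secondary image supplies 4306, so y = 4306/26 ≈ 165.62.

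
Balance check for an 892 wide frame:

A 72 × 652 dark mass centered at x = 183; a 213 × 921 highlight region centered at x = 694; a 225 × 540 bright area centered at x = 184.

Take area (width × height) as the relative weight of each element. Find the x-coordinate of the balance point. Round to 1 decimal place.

Areas: dark mass 72·652 = 46944, highlight region 213·921 = 196173, bright area 225·540 = 121500. Total weight = 364617.
x-moment: 46944·183 + 196173·694 + 121500·184 = 167090814; centroid 167090814/364617 ≈ 458.26.

x ≈ 458.3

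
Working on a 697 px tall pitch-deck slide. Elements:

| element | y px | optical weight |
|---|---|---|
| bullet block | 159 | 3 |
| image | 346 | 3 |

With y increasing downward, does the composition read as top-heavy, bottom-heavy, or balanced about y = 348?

top-heavy

Σw = 3 + 3 = 6.
Σw·y = 3·159 + 3·346 = 1515, so ȳ = 1515/6 ≈ 252.50.
Since 252.5 is above (smaller y than) 348, the composition reads top-heavy.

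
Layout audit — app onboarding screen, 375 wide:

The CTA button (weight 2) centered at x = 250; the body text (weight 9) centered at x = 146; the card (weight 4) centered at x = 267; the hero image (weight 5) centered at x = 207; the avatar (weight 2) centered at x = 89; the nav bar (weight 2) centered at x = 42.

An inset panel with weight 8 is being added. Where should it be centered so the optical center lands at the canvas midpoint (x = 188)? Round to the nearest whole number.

x ≈ 230

With the inset panel, Σw becomes 2 + 9 + 4 + 5 + 2 + 2 + 8 = 32.
x: need Σw·x = 32·188 = 6016. Existing = 2·250 + 9·146 + 4·267 + 5·207 + 2·89 + 2·42 = 4179. Remainder 1837 / 8 ≈ 229.62.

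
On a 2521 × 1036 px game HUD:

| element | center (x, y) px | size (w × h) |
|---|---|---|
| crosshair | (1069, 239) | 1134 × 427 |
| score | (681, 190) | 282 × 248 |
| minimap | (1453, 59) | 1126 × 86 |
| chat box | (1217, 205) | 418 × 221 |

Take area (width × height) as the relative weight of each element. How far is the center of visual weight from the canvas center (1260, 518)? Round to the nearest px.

Areas → weights: crosshair 1134·427 = 484218, score 282·248 = 69936, minimap 1126·86 = 96836, chat box 418·221 = 92378; Σw = 743368.
x: (484218·1069 + 69936·681 + 96836·1453 + 92378·1217) / 743368 = 818382192 / 743368 ≈ 1100.91
y: (484218·239 + 69936·190 + 96836·59 + 92378·205) / 743368 = 153666756 / 743368 ≈ 206.72
Offset from (1260, 518): Δx ≈ -159.09, Δy ≈ -311.28; distance = √(Δx² + Δy²) ≈ 349.58.

≈ 350 px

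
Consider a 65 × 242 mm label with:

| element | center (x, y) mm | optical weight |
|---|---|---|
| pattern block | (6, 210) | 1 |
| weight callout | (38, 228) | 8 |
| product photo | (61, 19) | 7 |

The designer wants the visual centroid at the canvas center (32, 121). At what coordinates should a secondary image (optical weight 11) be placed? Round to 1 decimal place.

(11.5, 100.0)

After adding the secondary image, total weight = 1 + 8 + 7 + 11 = 27.
Along x: (737 + 11·x) / 27 = 32 (existing moment 1·6 + 8·38 + 7·61 = 737) ⇒ x = (864 − 737) / 11 ≈ 11.55.
Along y: (2167 + 11·y) / 27 = 121 (existing moment 1·210 + 8·228 + 7·19 = 2167) ⇒ y = (3267 − 2167) / 11 ≈ 100.00.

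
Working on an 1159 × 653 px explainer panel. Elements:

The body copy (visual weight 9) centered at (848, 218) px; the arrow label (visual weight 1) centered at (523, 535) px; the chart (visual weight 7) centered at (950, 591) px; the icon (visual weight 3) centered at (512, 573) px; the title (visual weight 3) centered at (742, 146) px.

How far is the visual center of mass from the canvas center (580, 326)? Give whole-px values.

≈ 234 px

Σw = 9 + 1 + 7 + 3 + 3 = 23.
x-moment: 9·848 + 1·523 + 7·950 + 3·512 + 3·742 = 18567; centroid 18567/23 ≈ 807.26.
y-moment: 9·218 + 1·535 + 7·591 + 3·573 + 3·146 = 8791; centroid 8791/23 ≈ 382.22.
Offset from (580, 326): Δx ≈ 227.26, Δy ≈ 56.22; distance = √(Δx² + Δy²) ≈ 234.11.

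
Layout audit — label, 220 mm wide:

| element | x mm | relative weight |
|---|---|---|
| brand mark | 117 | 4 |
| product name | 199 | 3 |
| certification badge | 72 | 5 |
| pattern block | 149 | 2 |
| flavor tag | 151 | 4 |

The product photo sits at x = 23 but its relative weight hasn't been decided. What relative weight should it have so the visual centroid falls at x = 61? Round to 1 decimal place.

Existing Σw = 18 (4 + 3 + 5 + 2 + 4); existing moment 4·117 + 3·199 + 5·72 + 2·149 + 4·151 = 2327.
Balance at x = 61 requires (2327 + w·23) / (18 + w) = 61.
Solving: w = (61·18 − 2327) / (23 − 61) = -1229 / -38 ≈ 32.34.

w ≈ 32.3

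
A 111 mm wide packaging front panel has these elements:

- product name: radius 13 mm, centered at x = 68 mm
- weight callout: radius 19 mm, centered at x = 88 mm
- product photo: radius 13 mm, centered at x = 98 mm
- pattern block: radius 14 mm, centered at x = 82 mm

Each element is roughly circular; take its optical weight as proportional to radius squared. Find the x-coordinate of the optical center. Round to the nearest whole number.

r² weights: product name 13² = 169, weight callout 19² = 361, product photo 13² = 169, pattern block 14² = 196. Total = 895.
x-moment: 169·68 + 361·88 + 169·98 + 196·82 = 75894; centroid 75894/895 ≈ 84.80.

x ≈ 85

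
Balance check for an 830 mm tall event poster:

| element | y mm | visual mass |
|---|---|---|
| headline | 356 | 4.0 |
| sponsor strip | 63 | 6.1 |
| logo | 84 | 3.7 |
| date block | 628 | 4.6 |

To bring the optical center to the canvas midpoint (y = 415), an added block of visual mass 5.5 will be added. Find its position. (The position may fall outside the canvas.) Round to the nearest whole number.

With the added block, Σw becomes 4.0 + 6.1 + 3.7 + 4.6 + 5.5 = 23.9.
y: target moment 23.9×415 = 9918.5; current 4.0·356 + 6.1·63 + 3.7·84 + 4.6·628 = 5007.9; the added block supplies 4910.6, so y = 4910.6/5.5 ≈ 892.84.

y ≈ 893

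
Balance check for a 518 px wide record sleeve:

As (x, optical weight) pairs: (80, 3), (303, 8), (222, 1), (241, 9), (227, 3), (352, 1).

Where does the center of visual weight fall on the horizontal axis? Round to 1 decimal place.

Weights sum to 3 + 8 + 1 + 9 + 3 + 1 = 25.
x: (3·80 + 8·303 + 1·222 + 9·241 + 3·227 + 1·352) / 25 = 6088 / 25 ≈ 243.52

x ≈ 243.5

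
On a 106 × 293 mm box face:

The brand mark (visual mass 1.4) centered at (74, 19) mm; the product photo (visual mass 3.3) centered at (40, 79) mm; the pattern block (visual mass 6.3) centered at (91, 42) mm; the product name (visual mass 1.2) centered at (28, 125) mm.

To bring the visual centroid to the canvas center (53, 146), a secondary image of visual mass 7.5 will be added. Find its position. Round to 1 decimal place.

(26.9, 289.9)

After adding the secondary image, total weight = 1.4 + 3.3 + 6.3 + 1.2 + 7.5 = 19.7.
Along x: (842.5 + 7.5·x) / 19.7 = 53 (existing moment 1.4·74 + 3.3·40 + 6.3·91 + 1.2·28 = 842.5) ⇒ x = (1044.1 − 842.5) / 7.5 ≈ 26.88.
Along y: (701.9 + 7.5·y) / 19.7 = 146 (existing moment 1.4·19 + 3.3·79 + 6.3·42 + 1.2·125 = 701.9) ⇒ y = (2876.2 − 701.9) / 7.5 ≈ 289.91.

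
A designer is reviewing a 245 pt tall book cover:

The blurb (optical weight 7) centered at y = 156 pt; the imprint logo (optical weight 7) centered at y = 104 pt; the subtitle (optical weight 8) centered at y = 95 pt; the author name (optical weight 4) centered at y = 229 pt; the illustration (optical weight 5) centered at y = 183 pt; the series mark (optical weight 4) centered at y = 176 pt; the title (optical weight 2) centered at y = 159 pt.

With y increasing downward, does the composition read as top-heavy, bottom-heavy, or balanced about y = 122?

bottom-heavy

Total weight = 7 + 7 + 8 + 4 + 5 + 4 + 2 = 37.
Σw·y = 5433; ȳ = 5433/37 ≈ 146.84.
146.8 vs midline 122 → bottom-heavy.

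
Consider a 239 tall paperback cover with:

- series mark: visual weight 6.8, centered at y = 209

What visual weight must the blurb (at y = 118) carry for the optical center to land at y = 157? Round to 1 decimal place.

w ≈ 9.1

Known: weight 6.8 with moment 6.8·209 = 1421.2.
Set Σw·y/Σw = 157: (1421.2 + 118w) = 157·(6.8 + w).
So w = (157·6.8 − 1421.2)/(118 − 157) = -353.6/-39 ≈ 9.07.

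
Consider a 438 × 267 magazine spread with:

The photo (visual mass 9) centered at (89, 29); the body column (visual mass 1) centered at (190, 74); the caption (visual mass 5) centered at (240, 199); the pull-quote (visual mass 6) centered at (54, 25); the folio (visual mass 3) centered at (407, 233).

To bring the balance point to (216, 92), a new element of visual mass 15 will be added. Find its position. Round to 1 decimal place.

(312.5, 93.9)

New total weight: (9 + 1 + 5 + 6 + 3) + 15 = 39.
x: target moment 39×216 = 8424; current 9·89 + 1·190 + 5·240 + 6·54 + 3·407 = 3736; the new element supplies 4688, so x = 4688/15 ≈ 312.53.
y: target moment 39×92 = 3588; current 9·29 + 1·74 + 5·199 + 6·25 + 3·233 = 2179; the new element supplies 1409, so y = 1409/15 ≈ 93.93.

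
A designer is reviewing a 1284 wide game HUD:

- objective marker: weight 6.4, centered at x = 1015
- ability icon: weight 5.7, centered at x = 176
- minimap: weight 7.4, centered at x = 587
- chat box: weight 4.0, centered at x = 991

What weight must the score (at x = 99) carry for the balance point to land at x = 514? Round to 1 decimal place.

w ≈ 9.0

Known weights sum to 6.4 + 5.7 + 7.4 + 4.0 = 23.5; their moment is 6.4·1015 + 5.7·176 + 7.4·587 + 4.0·991 = 15807.0.
Balance at x = 514 requires (15807.0 + w·99) / (23.5 + w) = 514.
So w = (514·23.5 − 15807.0)/(99 − 514) = -3728.0/-415 ≈ 8.98.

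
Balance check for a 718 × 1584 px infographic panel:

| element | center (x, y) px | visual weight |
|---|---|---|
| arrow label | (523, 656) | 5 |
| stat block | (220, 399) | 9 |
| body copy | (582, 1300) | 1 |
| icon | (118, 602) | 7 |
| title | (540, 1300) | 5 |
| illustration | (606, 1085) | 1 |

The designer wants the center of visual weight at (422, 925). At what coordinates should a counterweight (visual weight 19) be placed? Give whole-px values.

(554, 1237)

After adding the counterweight, total weight = 5 + 9 + 1 + 7 + 5 + 1 + 19 = 47.
Along x: (9309 + 19·x) / 47 = 422 (existing moment 5·523 + 9·220 + 1·582 + 7·118 + 5·540 + 1·606 = 9309) ⇒ x = (19834 − 9309) / 19 ≈ 553.95.
Along y: (19970 + 19·y) / 47 = 925 (existing moment 5·656 + 9·399 + 1·1300 + 7·602 + 5·1300 + 1·1085 = 19970) ⇒ y = (43475 − 19970) / 19 ≈ 1237.11.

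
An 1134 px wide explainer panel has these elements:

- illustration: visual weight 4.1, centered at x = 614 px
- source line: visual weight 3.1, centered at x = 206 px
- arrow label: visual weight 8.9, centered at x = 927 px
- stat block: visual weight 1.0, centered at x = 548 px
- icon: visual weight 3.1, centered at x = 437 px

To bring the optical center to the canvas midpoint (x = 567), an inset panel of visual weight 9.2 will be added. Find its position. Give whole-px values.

x ≈ 365

With the inset panel, Σw becomes 4.1 + 3.1 + 8.9 + 1.0 + 3.1 + 9.2 = 29.4.
Along x: (13309.0 + 9.2·x) / 29.4 = 567 (existing moment 4.1·614 + 3.1·206 + 8.9·927 + 1.0·548 + 3.1·437 = 13309.0) ⇒ x = (16669.8 − 13309.0) / 9.2 ≈ 365.30.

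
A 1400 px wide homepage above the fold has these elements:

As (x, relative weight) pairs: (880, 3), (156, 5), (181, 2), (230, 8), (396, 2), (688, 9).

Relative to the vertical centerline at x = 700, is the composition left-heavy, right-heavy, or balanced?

left-heavy

Σw = 3 + 5 + 2 + 8 + 2 + 9 = 29.
Σw·x = 12606; x̄ = 12606/29 ≈ 434.69.
Since 434.7 is left of 700, the composition reads left-heavy.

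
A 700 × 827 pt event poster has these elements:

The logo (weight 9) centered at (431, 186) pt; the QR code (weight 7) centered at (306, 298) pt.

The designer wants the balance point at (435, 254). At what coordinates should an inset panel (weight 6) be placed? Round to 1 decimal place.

(591.5, 304.7)

After adding the inset panel, total weight = 9 + 7 + 6 = 22.
Along x: (6021 + 6·x) / 22 = 435 (existing moment 9·431 + 7·306 = 6021) ⇒ x = (9570 − 6021) / 6 ≈ 591.50.
Along y: (3760 + 6·y) / 22 = 254 (existing moment 9·186 + 7·298 = 3760) ⇒ y = (5588 − 3760) / 6 ≈ 304.67.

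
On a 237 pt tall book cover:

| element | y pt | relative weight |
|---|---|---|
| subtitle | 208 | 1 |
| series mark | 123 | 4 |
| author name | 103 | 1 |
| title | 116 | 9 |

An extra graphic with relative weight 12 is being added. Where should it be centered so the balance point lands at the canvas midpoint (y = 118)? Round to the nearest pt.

With the extra graphic, Σw becomes 1 + 4 + 1 + 9 + 12 = 27.
y: target moment 27×118 = 3186; current 1·208 + 4·123 + 1·103 + 9·116 = 1847; the extra graphic supplies 1339, so y = 1339/12 ≈ 111.58.

y ≈ 112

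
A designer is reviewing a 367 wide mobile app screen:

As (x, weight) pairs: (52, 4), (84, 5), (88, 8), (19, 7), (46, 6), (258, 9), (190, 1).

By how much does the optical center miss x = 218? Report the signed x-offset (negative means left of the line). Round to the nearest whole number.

≈ -112

Σw = 4 + 5 + 8 + 7 + 6 + 9 + 1 = 40.
x-moment: 4·52 + 5·84 + 8·88 + 7·19 + 6·46 + 9·258 + 1·190 = 4253; centroid 4253/40 ≈ 106.33.
Against x = 218, that's 106.33 − 218 = -111.67.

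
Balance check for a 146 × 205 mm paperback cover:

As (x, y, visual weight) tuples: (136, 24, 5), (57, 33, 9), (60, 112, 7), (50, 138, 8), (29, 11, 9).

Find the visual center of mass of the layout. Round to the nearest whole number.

(60, 63)

Total weight = 5 + 9 + 7 + 8 + 9 = 38.
x-moment: 5·136 + 9·57 + 7·60 + 8·50 + 9·29 = 2274; centroid 2274/38 ≈ 59.84.
y-moment: 5·24 + 9·33 + 7·112 + 8·138 + 9·11 = 2404; centroid 2404/38 ≈ 63.26.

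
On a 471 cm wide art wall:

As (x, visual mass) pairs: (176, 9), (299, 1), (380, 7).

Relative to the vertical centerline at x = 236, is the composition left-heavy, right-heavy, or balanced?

right-heavy

Weights sum to 9 + 1 + 7 = 17.
Σw·x = 9·176 + 1·299 + 7·380 = 4543, so x̄ = 4543/17 ≈ 267.24.
267.2 vs midline 236 → right-heavy.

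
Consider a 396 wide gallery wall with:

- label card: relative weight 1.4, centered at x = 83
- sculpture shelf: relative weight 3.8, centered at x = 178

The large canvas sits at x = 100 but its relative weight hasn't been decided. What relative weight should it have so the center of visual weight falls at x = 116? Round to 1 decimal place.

Known weights sum to 1.4 + 3.8 = 5.2; their moment is 1.4·83 + 3.8·178 = 792.6.
Balance at x = 116 requires (792.6 + w·100) / (5.2 + w) = 116.
Rearranging, w·(100 − 116) = 116·5.2 − 792.6 = -189.4, so w ≈ -189.4/-16 = 11.84.

w ≈ 11.8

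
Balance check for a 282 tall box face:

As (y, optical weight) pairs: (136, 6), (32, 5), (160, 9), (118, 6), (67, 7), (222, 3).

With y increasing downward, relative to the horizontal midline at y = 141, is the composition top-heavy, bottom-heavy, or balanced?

Σw = 6 + 5 + 9 + 6 + 7 + 3 = 36.
Σw·y = 4259; ȳ = 4259/36 ≈ 118.31.
Since 118.3 is above (smaller y than) 141, the composition reads top-heavy.

top-heavy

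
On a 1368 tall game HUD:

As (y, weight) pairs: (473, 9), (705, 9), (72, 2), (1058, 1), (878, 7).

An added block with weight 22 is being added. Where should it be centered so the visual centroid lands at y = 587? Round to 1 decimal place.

y ≈ 518.2

With the added block, Σw becomes 9 + 9 + 2 + 1 + 7 + 22 = 50.
y: target moment 50×587 = 29350; current 9·473 + 9·705 + 2·72 + 1·1058 + 7·878 = 17950; the added block supplies 11400, so y = 11400/22 ≈ 518.18.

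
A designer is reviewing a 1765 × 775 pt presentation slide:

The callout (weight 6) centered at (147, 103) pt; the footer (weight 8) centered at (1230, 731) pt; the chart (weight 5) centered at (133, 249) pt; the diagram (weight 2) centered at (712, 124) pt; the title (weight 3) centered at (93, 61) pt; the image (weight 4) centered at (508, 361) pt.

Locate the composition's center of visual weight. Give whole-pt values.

(540, 342)

Total weight = 6 + 8 + 5 + 2 + 3 + 4 = 28.
x: (6·147 + 8·1230 + 5·133 + 2·712 + 3·93 + 4·508) / 28 = 15122 / 28 ≈ 540.07
y: (6·103 + 8·731 + 5·249 + 2·124 + 3·61 + 4·361) / 28 = 9586 / 28 ≈ 342.36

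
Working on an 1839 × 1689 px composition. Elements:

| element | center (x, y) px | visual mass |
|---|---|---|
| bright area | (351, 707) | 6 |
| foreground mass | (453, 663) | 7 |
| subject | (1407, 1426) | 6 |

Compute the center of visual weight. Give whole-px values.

(722, 918)

Σw = 6 + 7 + 6 = 19.
Σw·x = 6·351 + 7·453 + 6·1407 = 13719, so x̄ = 13719/19 ≈ 722.05.
Σw·y = 6·707 + 7·663 + 6·1426 = 17439, so ȳ = 17439/19 ≈ 917.84.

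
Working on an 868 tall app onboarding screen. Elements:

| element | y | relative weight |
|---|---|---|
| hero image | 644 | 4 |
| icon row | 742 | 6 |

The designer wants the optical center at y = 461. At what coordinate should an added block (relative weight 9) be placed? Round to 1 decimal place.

y ≈ 192.3

After adding the added block, total weight = 4 + 6 + 9 = 19.
y: need Σw·y = 19·461 = 8759. Existing = 4·644 + 6·742 = 7028. Remainder 1731 / 9 ≈ 192.33.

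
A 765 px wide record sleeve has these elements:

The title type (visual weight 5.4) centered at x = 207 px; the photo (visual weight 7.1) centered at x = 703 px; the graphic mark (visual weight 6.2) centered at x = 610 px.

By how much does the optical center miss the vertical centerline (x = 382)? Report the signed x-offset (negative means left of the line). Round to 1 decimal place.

≈ 146.9 px

Weights sum to 5.4 + 7.1 + 6.2 = 18.7.
x: (5.4·207 + 7.1·703 + 6.2·610) / 18.7 = 9891.1 / 18.7 ≈ 528.94
Difference: 528.94 − 382 ≈ 146.94.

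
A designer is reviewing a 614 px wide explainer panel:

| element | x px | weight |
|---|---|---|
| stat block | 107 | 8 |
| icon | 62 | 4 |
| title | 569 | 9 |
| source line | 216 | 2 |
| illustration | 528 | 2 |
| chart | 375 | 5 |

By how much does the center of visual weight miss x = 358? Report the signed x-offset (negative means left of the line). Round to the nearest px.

Total weight = 8 + 4 + 9 + 2 + 2 + 5 = 30.
Σw·x = 8·107 + 4·62 + 9·569 + 2·216 + 2·528 + 5·375 = 9588, so x̄ = 9588/30 ≈ 319.60.
Against x = 358, that's 319.60 − 358 = -38.40.

≈ -38 px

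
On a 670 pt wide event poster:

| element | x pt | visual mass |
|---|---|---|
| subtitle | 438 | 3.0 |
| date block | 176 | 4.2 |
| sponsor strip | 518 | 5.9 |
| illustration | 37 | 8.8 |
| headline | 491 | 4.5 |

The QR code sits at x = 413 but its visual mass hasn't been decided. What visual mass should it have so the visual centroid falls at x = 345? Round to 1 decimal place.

Known weights sum to 3.0 + 4.2 + 5.9 + 8.8 + 4.5 = 26.4; their moment is 3.0·438 + 4.2·176 + 5.9·518 + 8.8·37 + 4.5·491 = 7644.5.
For the centroid to hit 345: (7644.5 + w·413) / (26.4 + w) = 345.
So w = (345·26.4 − 7644.5)/(413 − 345) = 1463.5/68 ≈ 21.52.

w ≈ 21.5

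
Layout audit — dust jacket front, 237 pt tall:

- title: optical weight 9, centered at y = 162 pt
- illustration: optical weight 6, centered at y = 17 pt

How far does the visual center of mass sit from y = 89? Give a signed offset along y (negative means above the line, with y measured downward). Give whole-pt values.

Σw = 9 + 6 = 15.
y: (9·162 + 6·17) / 15 = 1560 / 15 ≈ 104.00
Difference: 104.00 − 89 ≈ 15.00.

≈ 15 pt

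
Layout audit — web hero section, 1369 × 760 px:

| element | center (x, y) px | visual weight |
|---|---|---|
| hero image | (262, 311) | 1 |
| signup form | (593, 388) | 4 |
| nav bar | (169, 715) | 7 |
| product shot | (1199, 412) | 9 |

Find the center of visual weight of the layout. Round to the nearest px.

Total weight = 1 + 4 + 7 + 9 = 21.
x-moment: 1·262 + 4·593 + 7·169 + 9·1199 = 14608; centroid 14608/21 ≈ 695.62.
y-moment: 1·311 + 4·388 + 7·715 + 9·412 = 10576; centroid 10576/21 ≈ 503.62.

(696, 504)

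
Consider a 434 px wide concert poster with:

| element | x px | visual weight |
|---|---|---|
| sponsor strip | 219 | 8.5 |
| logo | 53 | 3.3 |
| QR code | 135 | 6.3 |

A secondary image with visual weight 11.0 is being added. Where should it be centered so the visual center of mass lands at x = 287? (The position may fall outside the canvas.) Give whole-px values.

New total weight: (8.5 + 3.3 + 6.3) + 11.0 = 29.1.
x: target moment 29.1×287 = 8351.7; current 8.5·219 + 3.3·53 + 6.3·135 = 2886.9; the secondary image supplies 5464.8, so x = 5464.8/11.0 ≈ 496.80.

x ≈ 497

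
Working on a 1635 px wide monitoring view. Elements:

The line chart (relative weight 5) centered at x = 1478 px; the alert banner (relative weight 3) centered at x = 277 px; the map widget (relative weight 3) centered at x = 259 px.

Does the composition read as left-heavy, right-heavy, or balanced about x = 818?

balanced

Total weight = 5 + 3 + 3 = 11.
x-moment: 5·1478 + 3·277 + 3·259 = 8998; centroid 8998/11 ≈ 818.00.
The centroid 818.00 matches the midline at 818, so the layout is balanced.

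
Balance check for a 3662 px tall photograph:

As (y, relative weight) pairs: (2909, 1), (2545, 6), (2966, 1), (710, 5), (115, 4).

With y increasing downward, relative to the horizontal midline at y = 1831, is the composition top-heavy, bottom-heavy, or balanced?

top-heavy

Σw = 1 + 6 + 1 + 5 + 4 = 17.
Σw·y = 1·2909 + 6·2545 + 1·2966 + 5·710 + 4·115 = 25155, so ȳ = 25155/17 ≈ 1479.71.
Since 1479.7 is above (smaller y than) 1831, the composition reads top-heavy.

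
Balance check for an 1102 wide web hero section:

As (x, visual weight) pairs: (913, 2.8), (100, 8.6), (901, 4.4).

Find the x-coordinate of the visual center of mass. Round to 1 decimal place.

x ≈ 467.1

Total weight = 2.8 + 8.6 + 4.4 = 15.8.
Σw·x = 2.8·913 + 8.6·100 + 4.4·901 = 7380.8, so x̄ = 7380.8/15.8 ≈ 467.14.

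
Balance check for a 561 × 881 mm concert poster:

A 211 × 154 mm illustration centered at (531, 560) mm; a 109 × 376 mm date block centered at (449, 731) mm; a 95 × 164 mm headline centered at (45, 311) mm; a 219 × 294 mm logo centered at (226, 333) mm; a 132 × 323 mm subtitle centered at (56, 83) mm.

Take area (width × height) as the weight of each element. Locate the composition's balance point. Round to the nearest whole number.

Areas → weights: illustration 211·154 = 32494, date block 109·376 = 40984, headline 95·164 = 15580, logo 219·294 = 64386, subtitle 132·323 = 42636; Σw = 196080.
Σw·x = 32494·531 + 40984·449 + 15580·45 + 64386·226 + 42636·56 = 53296082, so x̄ = 53296082/196080 ≈ 271.81.
Σw·y = 32494·560 + 40984·731 + 15580·311 + 64386·333 + 42636·83 = 77980650, so ȳ = 77980650/196080 ≈ 397.70.

(272, 398)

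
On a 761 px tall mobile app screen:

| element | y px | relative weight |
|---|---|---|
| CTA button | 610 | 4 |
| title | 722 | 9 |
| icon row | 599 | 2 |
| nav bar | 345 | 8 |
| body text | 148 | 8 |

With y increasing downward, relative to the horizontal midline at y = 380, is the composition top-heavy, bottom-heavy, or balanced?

Total weight = 4 + 9 + 2 + 8 + 8 = 31.
y-moment: 4·610 + 9·722 + 2·599 + 8·345 + 8·148 = 14080; centroid 14080/31 ≈ 454.19.
454.2 vs midline 380 → bottom-heavy.

bottom-heavy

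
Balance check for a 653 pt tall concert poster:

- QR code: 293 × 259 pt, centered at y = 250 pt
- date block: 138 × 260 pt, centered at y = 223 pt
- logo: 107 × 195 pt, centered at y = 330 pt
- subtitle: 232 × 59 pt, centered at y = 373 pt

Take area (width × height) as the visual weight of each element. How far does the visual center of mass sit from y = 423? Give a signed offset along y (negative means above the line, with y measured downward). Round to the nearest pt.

≈ -157 pt

Areas: QR code 293·259 = 75887, date block 138·260 = 35880, logo 107·195 = 20865, subtitle 232·59 = 13688. Total weight = 146320.
y: (75887·250 + 35880·223 + 20865·330 + 13688·373) / 146320 = 38964064 / 146320 ≈ 266.29
Offset from y = 423: 266.29 − 423 ≈ -156.71.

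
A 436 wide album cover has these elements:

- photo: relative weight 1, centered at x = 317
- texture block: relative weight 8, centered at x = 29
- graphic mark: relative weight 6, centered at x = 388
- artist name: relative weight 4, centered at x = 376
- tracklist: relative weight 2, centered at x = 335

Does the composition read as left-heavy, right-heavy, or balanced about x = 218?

Total weight = 1 + 8 + 6 + 4 + 2 = 21.
Σw·x = 1·317 + 8·29 + 6·388 + 4·376 + 2·335 = 5051, so x̄ = 5051/21 ≈ 240.52.
Since 240.5 is right of 218, the composition reads right-heavy.

right-heavy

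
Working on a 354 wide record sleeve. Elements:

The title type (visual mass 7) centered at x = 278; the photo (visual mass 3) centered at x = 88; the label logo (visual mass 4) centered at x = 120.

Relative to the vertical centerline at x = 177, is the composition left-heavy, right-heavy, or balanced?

right-heavy

Total weight = 7 + 3 + 4 = 14.
x: (7·278 + 3·88 + 4·120) / 14 = 2690 / 14 ≈ 192.14
Since 192.1 is right of 177, the composition reads right-heavy.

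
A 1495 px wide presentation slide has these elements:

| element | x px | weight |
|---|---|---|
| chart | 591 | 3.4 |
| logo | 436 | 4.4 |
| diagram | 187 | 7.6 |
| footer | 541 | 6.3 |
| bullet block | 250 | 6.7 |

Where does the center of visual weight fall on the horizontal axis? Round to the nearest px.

x ≈ 367

Σw = 3.4 + 4.4 + 7.6 + 6.3 + 6.7 = 28.4.
x: (3.4·591 + 4.4·436 + 7.6·187 + 6.3·541 + 6.7·250) / 28.4 = 10432.3 / 28.4 ≈ 367.33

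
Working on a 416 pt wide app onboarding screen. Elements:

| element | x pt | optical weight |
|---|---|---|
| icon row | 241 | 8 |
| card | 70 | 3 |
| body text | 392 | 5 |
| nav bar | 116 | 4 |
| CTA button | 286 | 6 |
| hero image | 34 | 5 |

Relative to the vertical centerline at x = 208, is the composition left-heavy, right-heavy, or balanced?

balanced

Σw = 8 + 3 + 5 + 4 + 6 + 5 = 31.
x: moment 6448 / weight 31 ≈ 208.00
The centroid 208.00 matches the midline at 208, so the layout is balanced.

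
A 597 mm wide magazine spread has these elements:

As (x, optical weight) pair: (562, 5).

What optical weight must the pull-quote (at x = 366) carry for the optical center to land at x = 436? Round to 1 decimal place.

The single fixed element contributes weight 5, moment 5·562 = 2810.
Set Σw·x/Σw = 436: (2810 + 366w) = 436·(5 + w).
So w = (436·5 − 2810)/(366 − 436) = -630/-70 ≈ 9.00.

w ≈ 9.0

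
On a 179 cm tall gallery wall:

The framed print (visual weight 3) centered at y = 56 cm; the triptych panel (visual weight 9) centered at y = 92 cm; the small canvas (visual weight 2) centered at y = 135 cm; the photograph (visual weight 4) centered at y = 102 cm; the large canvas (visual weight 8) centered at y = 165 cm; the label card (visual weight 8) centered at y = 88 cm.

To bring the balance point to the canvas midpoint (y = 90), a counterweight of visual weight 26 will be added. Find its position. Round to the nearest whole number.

y ≈ 65

New total weight: (3 + 9 + 2 + 4 + 8 + 8) + 26 = 60.
y: target moment 60×90 = 5400; current 3·56 + 9·92 + 2·135 + 4·102 + 8·165 + 8·88 = 3698; the counterweight supplies 1702, so y = 1702/26 ≈ 65.46.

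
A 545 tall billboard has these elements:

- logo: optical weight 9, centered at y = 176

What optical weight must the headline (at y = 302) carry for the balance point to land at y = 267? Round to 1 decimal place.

Known: weight 9 with moment 9·176 = 1584.
Balance at y = 267 requires (1584 + w·302) / (9 + w) = 267.
Rearranging, w·(302 − 267) = 267·9 − 1584 = 819, so w ≈ 819/35 = 23.40.

w ≈ 23.4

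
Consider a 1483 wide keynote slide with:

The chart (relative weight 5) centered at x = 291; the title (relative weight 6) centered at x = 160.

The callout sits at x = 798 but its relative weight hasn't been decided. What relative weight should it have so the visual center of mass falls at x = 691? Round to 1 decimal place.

w ≈ 48.5

Existing Σw = 11 (5 + 6); existing moment 5·291 + 6·160 = 2415.
For the centroid to hit 691: (2415 + w·798) / (11 + w) = 691.
Rearranging, w·(798 − 691) = 691·11 − 2415 = 5186, so w ≈ 5186/107 = 48.47.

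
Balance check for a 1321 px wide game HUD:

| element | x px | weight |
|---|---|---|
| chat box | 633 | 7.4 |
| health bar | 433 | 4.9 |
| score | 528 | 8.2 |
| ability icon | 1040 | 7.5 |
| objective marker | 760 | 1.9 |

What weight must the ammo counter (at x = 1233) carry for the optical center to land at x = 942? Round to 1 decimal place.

w ≈ 26.8

Existing Σw = 29.9 (7.4 + 4.9 + 8.2 + 7.5 + 1.9); existing moment 7.4·633 + 4.9·433 + 8.2·528 + 7.5·1040 + 1.9·760 = 20379.5.
For the centroid to hit 942: (20379.5 + w·1233) / (29.9 + w) = 942.
Solving: w = (942·29.9 − 20379.5) / (1233 − 942) = 7786.3 / 291 ≈ 26.76.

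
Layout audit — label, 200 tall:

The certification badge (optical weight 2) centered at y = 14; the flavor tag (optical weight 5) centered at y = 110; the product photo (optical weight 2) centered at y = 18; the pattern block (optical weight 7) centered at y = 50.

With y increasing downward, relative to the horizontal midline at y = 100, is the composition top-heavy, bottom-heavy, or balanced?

top-heavy

Weights sum to 2 + 5 + 2 + 7 = 16.
Σw·y = 2·14 + 5·110 + 2·18 + 7·50 = 964, so ȳ = 964/16 ≈ 60.25.
60.2 vs midline 100 → top-heavy.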